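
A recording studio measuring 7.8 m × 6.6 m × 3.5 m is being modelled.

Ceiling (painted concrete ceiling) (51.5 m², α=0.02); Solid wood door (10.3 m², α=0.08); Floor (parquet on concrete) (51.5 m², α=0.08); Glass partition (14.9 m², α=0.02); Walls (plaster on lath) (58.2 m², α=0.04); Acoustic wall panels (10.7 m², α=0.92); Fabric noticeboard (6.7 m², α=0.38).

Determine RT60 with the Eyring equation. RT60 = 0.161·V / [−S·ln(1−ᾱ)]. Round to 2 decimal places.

1.31 s

Total surface area S = 51.5 + 10.3 + 51.5 + 14.9 + 58.2 + 10.7 + 6.7 = 203.8 m².
Absorption A = 51.5·0.02 + 10.3·0.08 + 51.5·0.08 + 14.9·0.02 + 58.2·0.04 + 10.7·0.92 + 6.7·0.38 = 20.990 sabins.
Mean coefficient ᾱ = A/S = 0.1030.
Eyring denominator: −S ln(1−ᾱ) = 22.153.
V = 7.8 × 6.6 × 3.5 = 180.18 m³.
RT60 = 0.161 × 180.18 / 22.153 = 1.31 s.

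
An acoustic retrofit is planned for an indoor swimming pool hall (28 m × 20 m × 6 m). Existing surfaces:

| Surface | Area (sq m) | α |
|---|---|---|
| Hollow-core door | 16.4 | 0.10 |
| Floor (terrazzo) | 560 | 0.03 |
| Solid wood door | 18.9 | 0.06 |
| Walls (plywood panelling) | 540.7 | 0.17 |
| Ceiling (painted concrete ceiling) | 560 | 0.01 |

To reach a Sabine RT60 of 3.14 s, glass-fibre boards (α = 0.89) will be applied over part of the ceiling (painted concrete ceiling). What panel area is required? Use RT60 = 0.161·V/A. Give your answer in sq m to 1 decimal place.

A₁ = Σ Sᵢαᵢ = 16.4×0.10 + 560×0.03 + 18.9×0.06 + 540.7×0.17 + 560×0.01 = 117.093 sabins.
Required A₂ = 0.161·3360/3.14 = 172.280 sabins.
Absorption to add: 172.280 − 117.093 = 55.187 sabins.
Each sq m of panel replacing the ceiling (painted concrete ceiling) adds (0.89 − 0.01) = 0.88 sabins.
Area = ΔA/Δα = 55.187/0.88 = 62.7 sq m.

62.7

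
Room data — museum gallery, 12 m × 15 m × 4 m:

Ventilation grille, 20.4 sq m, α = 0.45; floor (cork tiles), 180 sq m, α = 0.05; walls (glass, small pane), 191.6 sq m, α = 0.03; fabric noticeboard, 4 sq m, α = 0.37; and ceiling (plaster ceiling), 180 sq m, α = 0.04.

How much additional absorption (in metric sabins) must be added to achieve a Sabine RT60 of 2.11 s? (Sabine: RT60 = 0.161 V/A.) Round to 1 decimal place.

22.3 sabins

Equivalent absorption area: A₁ = 20.4*0.45 + 180*0.05 + 191.6*0.03 + 4*0.37 + 180*0.04 = 32.608 sq m.
Target A₂ = 0.161·720/2.11 = 54.938 sabins (V = 720 m³).
Shortfall: 54.938 − 32.608 = 22.3 sabins.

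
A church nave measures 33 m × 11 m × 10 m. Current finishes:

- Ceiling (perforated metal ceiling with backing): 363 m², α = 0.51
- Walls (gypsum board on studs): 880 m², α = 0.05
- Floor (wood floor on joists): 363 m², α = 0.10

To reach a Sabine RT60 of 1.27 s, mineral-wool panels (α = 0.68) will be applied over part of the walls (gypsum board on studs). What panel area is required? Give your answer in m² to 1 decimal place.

Total absorption A₁ = 363·0.51 + 880·0.05 + 363·0.10
  = 185.130 + 44.000 + 36.300 = 265.430 m² sabins.
Required A₂ = 0.161·3630/1.27 = 460.181 sabins.
Absorption to add: 460.181 − 265.430 = 194.751 sabins.
Each m² of panel replacing the walls (gypsum board on studs) adds (0.68 − 0.05) = 0.63 sabins.
Area = ΔA/Δα = 194.751/0.63 = 309.1 m².

309.1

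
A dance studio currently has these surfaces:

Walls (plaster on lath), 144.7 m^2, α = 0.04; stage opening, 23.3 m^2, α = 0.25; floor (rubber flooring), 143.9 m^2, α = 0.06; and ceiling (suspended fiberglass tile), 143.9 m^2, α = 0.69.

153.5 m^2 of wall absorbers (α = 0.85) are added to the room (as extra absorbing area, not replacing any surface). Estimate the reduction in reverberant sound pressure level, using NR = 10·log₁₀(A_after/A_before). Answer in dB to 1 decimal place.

Total absorption A_before = 144.7*0.04 + 23.3*0.25 + 143.9*0.06 + 143.9*0.69
  = 5.788 + 5.825 + 8.634 + 99.291 = 119.538 m^2 sabins.
Added absorption = 153.5 × 0.85 = 130.475 sabins.
A_after = 119.538 + 130.475 = 250.013 sabins.
Reduction = 10 log₁₀(A_after/A_before) = 10 log₁₀(2.0915) = 3.2 dB.

3.2 dB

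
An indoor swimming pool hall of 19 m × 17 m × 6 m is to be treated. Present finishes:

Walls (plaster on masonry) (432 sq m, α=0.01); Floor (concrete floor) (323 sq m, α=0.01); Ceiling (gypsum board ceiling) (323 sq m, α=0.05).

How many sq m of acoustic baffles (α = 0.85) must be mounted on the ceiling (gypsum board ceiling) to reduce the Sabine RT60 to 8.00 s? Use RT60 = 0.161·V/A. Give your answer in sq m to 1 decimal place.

19.1

A₁ = Σ Sᵢαᵢ = 432·0.01 + 323·0.01 + 323·0.05 = 23.700 sabins.
Required A₂ = 0.161·1938/8.00 = 39.002 sabins.
Absorption to add: 39.002 − 23.700 = 15.302 sabins.
Net gain per sq m: Δα = 0.85 − 0.05 = 0.80.
Area = ΔA/Δα = 15.302/0.80 = 19.1 sq m.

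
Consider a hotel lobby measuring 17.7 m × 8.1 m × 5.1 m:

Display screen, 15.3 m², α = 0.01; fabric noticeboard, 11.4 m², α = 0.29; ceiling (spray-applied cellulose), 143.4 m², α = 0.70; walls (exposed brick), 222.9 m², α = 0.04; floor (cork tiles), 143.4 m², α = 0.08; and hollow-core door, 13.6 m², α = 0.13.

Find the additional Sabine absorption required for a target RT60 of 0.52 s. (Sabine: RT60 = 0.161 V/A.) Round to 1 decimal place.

Summing Sᵢαᵢ: 0.153 + 3.306 + 100.380 + 8.916 + 11.472 + 1.768 → A₁ = 125.995 sabins.
Target A₂ = 0.161·731.187/0.52 = 226.387 sabins (V = 731.187 m³).
Shortfall: 226.387 − 125.995 = 100.4 sabins.

100.4 sabins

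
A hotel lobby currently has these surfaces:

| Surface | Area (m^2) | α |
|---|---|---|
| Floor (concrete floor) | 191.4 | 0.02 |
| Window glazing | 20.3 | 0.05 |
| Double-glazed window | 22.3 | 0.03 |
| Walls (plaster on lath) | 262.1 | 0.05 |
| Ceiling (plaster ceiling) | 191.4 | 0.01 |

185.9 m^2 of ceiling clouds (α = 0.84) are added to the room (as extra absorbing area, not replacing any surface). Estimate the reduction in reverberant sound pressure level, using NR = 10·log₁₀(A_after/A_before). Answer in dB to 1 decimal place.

A_before = Σ Sᵢαᵢ = 191.4*0.02 + 20.3*0.05 + 22.3*0.03 + 262.1*0.05 + 191.4*0.01 = 20.531 sabins.
Added absorption = 185.9 × 0.84 = 156.156 sabins.
A_after = 20.531 + 156.156 = 176.687 sabins.
NR = 10·log₁₀(176.687/20.531) = 9.3 dB.

9.3 dB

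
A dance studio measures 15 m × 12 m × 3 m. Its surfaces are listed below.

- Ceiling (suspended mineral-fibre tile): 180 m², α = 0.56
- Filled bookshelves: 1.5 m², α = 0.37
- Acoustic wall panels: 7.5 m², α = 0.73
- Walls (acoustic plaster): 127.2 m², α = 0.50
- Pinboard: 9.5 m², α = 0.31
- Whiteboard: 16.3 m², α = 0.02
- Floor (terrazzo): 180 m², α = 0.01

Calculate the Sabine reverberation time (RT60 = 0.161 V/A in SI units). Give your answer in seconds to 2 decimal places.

Equivalent absorption area: A = 180×0.56 + 1.5×0.37 + 7.5×0.73 + 127.2×0.50 + 9.5×0.31 + 16.3×0.02 + 180×0.01 = 175.501 m².
Volume V = 15 × 12 × 3 = 540 m³.
RT60 = 0.161 · V / A = 0.161 × 540 / 175.501 = 0.50 s.

0.50 seconds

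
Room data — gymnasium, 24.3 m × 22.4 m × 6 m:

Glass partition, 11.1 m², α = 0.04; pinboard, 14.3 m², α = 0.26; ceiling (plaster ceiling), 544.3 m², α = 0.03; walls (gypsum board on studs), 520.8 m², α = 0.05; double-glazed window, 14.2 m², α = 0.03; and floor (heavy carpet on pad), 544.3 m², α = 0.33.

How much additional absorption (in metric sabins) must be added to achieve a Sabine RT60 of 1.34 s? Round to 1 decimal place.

Total absorption A₁ = 11.1×0.04 + 14.3×0.26 + 544.3×0.03 + 520.8×0.05 + 14.2×0.03 + 544.3×0.33
  = 0.444 + 3.718 + 16.329 + 26.040 + 0.426 + 179.619 = 226.576 m² sabins.
For T = 1.34 s, need A₂ = 0.161·V/T = 0.161·3265.92/1.34 = 392.398 sabins.
Shortfall: 392.398 − 226.576 = 165.8 sabins.

165.8 sabins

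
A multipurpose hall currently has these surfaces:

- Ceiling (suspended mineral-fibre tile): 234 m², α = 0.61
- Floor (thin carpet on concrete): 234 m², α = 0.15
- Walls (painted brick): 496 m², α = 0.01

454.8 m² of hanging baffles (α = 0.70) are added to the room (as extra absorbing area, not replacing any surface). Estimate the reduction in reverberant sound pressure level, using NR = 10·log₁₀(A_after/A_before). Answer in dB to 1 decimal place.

A_before = Σ Sᵢαᵢ = 234·0.61 + 234·0.15 + 496·0.01 = 182.800 sabins.
Added absorption = 454.8 × 0.70 = 318.360 sabins.
A_after = 182.800 + 318.360 = 501.160 sabins.
NR = 10·log₁₀(501.160/182.800) = 4.4 dB.

4.4 dB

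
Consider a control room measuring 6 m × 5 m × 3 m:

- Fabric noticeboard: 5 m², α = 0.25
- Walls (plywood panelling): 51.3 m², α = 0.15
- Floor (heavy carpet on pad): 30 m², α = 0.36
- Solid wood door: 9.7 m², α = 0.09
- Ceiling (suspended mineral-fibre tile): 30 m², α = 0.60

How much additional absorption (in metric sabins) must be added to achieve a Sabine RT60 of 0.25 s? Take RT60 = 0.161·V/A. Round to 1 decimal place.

19.3 sabins

Equivalent absorption area: A₁ = 5·0.25 + 51.3·0.15 + 30·0.36 + 9.7·0.09 + 30·0.60 = 38.618 m².
Target A₂ = 0.161·90/0.25 = 57.960 sabins (V = 90 m³).
Shortfall: 57.960 − 38.618 = 19.3 sabins.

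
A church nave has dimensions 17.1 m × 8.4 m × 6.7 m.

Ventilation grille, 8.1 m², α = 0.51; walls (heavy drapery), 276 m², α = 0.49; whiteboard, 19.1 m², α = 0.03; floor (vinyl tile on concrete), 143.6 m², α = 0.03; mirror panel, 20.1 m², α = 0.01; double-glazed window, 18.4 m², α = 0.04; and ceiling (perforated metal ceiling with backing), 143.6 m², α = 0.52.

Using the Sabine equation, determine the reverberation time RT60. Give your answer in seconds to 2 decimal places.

Total absorption A = 8.1×0.51 + 276×0.49 + 19.1×0.03 + 143.6×0.03 + 20.1×0.01 + 18.4×0.04 + 143.6×0.52
  = 4.131 + 135.240 + 0.573 + 4.308 + 0.201 + 0.736 + 74.672 = 219.861 m² sabins.
Room volume: 962.388 m³.
Sabine: RT60 = 0.161 × 962.388 / 219.861 = 0.70 s.

0.70 s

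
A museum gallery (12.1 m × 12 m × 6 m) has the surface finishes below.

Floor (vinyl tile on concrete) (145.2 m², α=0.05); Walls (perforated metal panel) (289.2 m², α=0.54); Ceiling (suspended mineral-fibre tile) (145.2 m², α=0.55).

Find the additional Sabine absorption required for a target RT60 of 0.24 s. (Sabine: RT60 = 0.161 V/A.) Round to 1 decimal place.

Summing Sᵢαᵢ: 7.260 + 156.168 + 79.860 → A₁ = 243.288 sabins.
Target A₂ = 0.161·871.2/0.24 = 584.430 sabins (V = 871.2 m³).
ΔA = A₂ − A₁ = 584.430 − 243.288 = 341.1 sabins.

341.1 sabins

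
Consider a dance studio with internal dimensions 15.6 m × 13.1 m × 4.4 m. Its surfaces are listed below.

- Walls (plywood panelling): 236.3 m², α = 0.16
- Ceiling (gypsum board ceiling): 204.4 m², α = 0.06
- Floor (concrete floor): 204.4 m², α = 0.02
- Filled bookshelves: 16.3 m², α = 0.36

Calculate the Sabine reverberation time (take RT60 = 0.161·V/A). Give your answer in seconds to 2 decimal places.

A = Σ Sᵢαᵢ = 236.3×0.16 + 204.4×0.06 + 204.4×0.02 + 16.3×0.36 = 60.028 sabins.
Room volume: 899.184 m³.
RT60 = 0.161 · V / A = 0.161 × 899.184 / 60.028 = 2.41 s.

2.41 s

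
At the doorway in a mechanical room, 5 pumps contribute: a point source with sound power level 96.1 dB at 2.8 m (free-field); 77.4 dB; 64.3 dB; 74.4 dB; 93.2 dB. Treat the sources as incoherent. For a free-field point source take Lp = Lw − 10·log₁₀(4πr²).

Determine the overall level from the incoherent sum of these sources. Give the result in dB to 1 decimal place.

Source at 2.8 m: Lp = 96.1 − 10·log₁₀(4π·2.8²) = 96.1 − 10·log₁₀(98.520) = 76.2 dB.
Converting to relative power and adding: 10^(76.2/10) + 10^(77.4/10) + 10^(64.3/10) + 10^(74.4/10) + 10^(93.2/10) = 2.216e+09.
L_total = 10·log₁₀(2.216e+09) = 93.5 dB.

93.5 dB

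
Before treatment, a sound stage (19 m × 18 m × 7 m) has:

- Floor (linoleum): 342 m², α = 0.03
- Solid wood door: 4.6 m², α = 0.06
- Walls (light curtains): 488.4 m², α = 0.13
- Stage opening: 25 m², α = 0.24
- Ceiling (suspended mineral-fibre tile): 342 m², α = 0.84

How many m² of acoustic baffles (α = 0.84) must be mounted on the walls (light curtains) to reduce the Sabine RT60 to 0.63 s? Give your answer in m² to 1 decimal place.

A₁ = Σ Sᵢαᵢ = 342*0.03 + 4.6*0.06 + 488.4*0.13 + 25*0.24 + 342*0.84 = 367.308 sabins.
Required A₂ = 0.161·2394/0.63 = 611.800 sabins.
ΔA needed = 611.800 − 367.308 = 244.492 sabins.
Each m² of panel replacing the walls (light curtains) adds (0.84 − 0.13) = 0.71 sabins.
Area = ΔA/Δα = 244.492/0.71 = 344.4 m².

344.4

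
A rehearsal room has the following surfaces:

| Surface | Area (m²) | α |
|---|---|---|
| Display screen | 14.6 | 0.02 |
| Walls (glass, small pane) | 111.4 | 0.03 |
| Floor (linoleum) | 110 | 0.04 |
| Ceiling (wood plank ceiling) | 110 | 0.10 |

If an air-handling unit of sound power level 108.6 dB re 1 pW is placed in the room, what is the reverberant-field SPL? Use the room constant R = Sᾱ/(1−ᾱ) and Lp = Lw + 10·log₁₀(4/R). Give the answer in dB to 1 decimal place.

101.6 dB

Σ(Sᵢαᵢ) = 14.6·0.02 + 111.4·0.03 + 110·0.04 + 110·0.10 = 19.034; total area S = 346.0 m².
ᾱ = 19.034/346.0 = 0.0550; R = Sᾱ/(1−ᾱ) = 19.034/(1−0.0550) = 20.142 m².
Lp = Lw + 10 log₁₀(4/R) = 108.6 -7.02 = 101.6 dB.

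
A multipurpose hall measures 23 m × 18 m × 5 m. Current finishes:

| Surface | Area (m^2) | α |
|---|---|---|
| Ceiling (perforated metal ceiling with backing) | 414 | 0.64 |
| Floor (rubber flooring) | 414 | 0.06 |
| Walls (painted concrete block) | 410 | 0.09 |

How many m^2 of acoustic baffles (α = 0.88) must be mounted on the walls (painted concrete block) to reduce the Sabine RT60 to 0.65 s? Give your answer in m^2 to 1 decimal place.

Summing Sᵢαᵢ: 264.960 + 24.840 + 36.900 → A₁ = 326.700 sabins.
Required A₂ = 0.161·2070/0.65 = 512.723 sabins.
Absorption to add: 512.723 − 326.700 = 186.023 sabins.
Net gain per m^2: Δα = 0.88 − 0.09 = 0.79.
Panel area = 186.023 / 0.79 = 235.5 m^2.

235.5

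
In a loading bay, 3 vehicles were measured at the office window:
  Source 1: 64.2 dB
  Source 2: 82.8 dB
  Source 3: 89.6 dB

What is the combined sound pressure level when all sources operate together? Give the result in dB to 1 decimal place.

90.4 dB

Converting to relative power and adding: 10^(64.2/10) + 10^(82.8/10) + 10^(89.6/10) = 1.105e+09.
Back to dB: 10·log₁₀ Σ = 90.4 dB.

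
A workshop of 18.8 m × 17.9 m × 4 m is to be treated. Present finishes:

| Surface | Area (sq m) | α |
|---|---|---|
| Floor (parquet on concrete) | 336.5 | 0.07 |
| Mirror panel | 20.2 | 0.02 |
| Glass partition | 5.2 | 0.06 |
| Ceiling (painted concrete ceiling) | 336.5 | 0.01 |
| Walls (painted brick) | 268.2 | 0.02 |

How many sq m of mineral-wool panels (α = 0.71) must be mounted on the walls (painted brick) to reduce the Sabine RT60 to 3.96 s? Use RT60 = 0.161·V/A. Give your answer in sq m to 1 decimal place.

Equivalent absorption area: A₁ = 336.5·0.07 + 20.2·0.02 + 5.2·0.06 + 336.5·0.01 + 268.2·0.02 = 33.000 sq m.
Required A₂ = 0.161·1346.08/3.96 = 54.727 sabins.
Absorption to add: 54.727 − 33.000 = 21.727 sabins.
Each sq m of panel replacing the walls (painted brick) adds (0.71 − 0.02) = 0.69 sabins.
Area = ΔA/Δα = 21.727/0.69 = 31.5 sq m.

31.5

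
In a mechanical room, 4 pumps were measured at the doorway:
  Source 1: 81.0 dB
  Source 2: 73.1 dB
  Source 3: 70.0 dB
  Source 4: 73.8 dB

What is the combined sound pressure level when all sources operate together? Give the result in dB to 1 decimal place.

82.6 dB

Σ 10^(Lᵢ/10) = 1.803e+08.
Combined level = 10 log₁₀(1.803e+08) = 82.6 dB.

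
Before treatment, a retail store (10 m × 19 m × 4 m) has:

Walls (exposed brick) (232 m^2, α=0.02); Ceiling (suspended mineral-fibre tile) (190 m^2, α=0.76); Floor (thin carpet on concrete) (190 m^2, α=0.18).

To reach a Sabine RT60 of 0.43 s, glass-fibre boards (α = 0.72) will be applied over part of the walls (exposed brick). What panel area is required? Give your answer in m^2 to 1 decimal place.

Total absorption A₁ = 232*0.02 + 190*0.76 + 190*0.18
  = 4.640 + 144.400 + 34.200 = 183.240 m^2 sabins.
V = 760 m³. Target absorption A₂ = 0.161 × 760 / 0.43 = 284.558 sabins.
Absorption to add: 284.558 − 183.240 = 101.318 sabins.
Net gain per m^2: Δα = 0.72 − 0.02 = 0.70.
Panel area = 101.318 / 0.70 = 144.7 m^2.

144.7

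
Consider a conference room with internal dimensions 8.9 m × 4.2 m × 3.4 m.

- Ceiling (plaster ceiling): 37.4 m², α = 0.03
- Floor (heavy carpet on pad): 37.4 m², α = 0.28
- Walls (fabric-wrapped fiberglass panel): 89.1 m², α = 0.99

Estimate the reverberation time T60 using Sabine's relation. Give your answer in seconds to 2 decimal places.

0.21 s

Summing Sᵢαᵢ: 1.122 + 10.472 + 88.209 → A = 99.803 sabins.
V = 8.9·4.2·3.4 = 127.092 m³.
RT60 = 0.161 · V / A = 0.161 × 127.092 / 99.803 = 0.21 s.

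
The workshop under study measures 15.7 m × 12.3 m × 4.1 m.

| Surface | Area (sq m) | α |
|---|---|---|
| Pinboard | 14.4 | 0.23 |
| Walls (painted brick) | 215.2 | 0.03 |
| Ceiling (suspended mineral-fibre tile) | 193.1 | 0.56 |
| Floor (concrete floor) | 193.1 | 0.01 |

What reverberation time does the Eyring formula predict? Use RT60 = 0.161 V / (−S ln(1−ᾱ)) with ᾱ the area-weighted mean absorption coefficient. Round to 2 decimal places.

Total surface area S = 14.4 + 215.2 + 193.1 + 193.1 = 615.8 sq m.
Σ(Sᵢαᵢ) = 14.4×0.23 + 215.2×0.03 + 193.1×0.56 + 193.1×0.01 = 119.835.
ᾱ = 119.835 / 615.8 = 0.1946.
−S·ln(1−ᾱ) = −615.8 × ln(1 − 0.1946) = 133.269.
V = 15.7 × 12.3 × 4.1 = 791.751 m³.
T = 0.161·V/[−S·ln(1−ᾱ)] = 0.161·791.751/133.269 = 0.96 s.

0.96 s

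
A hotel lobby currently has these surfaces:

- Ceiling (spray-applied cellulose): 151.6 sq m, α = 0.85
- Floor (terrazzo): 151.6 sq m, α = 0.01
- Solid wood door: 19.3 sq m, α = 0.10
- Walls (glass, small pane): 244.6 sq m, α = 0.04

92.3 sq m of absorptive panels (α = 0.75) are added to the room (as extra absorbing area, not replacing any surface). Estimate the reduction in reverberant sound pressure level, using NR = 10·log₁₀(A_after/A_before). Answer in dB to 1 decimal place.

Summing Sᵢαᵢ: 128.860 + 1.516 + 1.930 + 9.784 → A_before = 142.090 sabins.
Treatment contributes 92.3·0.75 = 69.225 sabins.
A_after = 142.090 + 69.225 = 211.315 sabins.
Reduction = 10 log₁₀(A_after/A_before) = 10 log₁₀(1.4872) = 1.7 dB.

1.7 dB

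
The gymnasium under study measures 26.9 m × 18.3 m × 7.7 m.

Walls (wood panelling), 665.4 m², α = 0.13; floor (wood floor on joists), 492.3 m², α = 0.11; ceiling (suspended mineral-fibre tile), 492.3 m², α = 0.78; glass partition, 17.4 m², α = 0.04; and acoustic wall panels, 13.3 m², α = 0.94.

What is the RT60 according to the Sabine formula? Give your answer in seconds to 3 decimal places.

Summing Sᵢαᵢ: 86.502 + 54.153 + 383.994 + 0.696 + 12.502 → A = 537.847 sabins.
Room volume: 3790.479 m³.
T = 0.161 V/A = 0.161·3790.479/537.847 = 1.135 s.

1.135 s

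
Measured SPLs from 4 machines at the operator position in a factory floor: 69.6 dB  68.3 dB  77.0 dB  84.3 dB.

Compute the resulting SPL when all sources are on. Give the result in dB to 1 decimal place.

Converting to relative power and adding: 10^(69.6/10) + 10^(68.3/10) + 10^(77.0/10) + 10^(84.3/10) = 3.352e+08.
Combined level = 10 log₁₀(3.352e+08) = 85.3 dB.

85.3 dB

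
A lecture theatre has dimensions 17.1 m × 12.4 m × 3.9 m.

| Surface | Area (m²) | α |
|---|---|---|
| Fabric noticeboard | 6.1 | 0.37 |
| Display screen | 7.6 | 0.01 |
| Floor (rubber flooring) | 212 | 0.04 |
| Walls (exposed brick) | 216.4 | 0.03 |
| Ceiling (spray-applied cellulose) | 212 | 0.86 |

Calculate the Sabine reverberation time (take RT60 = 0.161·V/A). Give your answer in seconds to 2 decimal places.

Summing Sᵢαᵢ: 2.257 + 0.076 + 8.480 + 6.492 + 182.320 → A = 199.625 sabins.
Room volume: 826.956 m³.
T = 0.161 V/A = 0.161·826.956/199.625 = 0.67 s.

0.67 seconds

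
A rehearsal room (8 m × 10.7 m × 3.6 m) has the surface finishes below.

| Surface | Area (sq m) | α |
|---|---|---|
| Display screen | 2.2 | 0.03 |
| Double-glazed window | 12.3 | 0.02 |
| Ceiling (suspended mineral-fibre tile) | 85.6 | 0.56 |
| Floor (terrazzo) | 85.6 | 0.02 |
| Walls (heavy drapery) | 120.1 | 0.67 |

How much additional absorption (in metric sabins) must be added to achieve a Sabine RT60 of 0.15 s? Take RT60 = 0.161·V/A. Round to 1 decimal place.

Summing Sᵢαᵢ: 0.066 + 0.246 + 47.936 + 1.712 + 80.467 → A₁ = 130.427 sabins.
V = 308.16 m³. Required absorption A₂ = 0.161 × 308.16 / 0.15 = 330.758 sabins.
Shortfall: 330.758 − 130.427 = 200.3 sabins.

200.3 sabins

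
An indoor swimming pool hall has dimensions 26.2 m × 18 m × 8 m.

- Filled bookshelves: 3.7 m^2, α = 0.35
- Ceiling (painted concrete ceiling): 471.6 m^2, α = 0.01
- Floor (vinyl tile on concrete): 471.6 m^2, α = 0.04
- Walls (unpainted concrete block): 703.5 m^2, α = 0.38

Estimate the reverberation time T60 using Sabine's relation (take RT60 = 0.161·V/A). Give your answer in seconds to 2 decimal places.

2.08 seconds

Total absorption A = 3.7*0.35 + 471.6*0.01 + 471.6*0.04 + 703.5*0.38
  = 1.295 + 4.716 + 18.864 + 267.330 = 292.205 m^2 sabins.
V = 26.2·18·8 = 3772.8 m³.
RT60 = 0.161 · V / A = 0.161 × 3772.8 / 292.205 = 2.08 s.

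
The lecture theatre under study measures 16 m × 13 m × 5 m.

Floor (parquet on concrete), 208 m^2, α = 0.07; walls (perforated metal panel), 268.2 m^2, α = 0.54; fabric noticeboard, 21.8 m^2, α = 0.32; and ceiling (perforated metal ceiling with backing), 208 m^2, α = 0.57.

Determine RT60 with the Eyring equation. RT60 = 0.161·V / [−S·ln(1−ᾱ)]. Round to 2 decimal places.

S = Σ Sᵢ = 706.0 m^2.
Σ(Sᵢαᵢ) = 208×0.07 + 268.2×0.54 + 21.8×0.32 + 208×0.57 = 284.924.
Mean coefficient ᾱ = A/S = 0.4036.
Eyring denominator: −S ln(1−ᾱ) = 364.892.
V = 16 × 13 × 5 = 1040 m³.
RT60 = 0.161 × 1040 / 364.892 = 0.46 s.

0.46 s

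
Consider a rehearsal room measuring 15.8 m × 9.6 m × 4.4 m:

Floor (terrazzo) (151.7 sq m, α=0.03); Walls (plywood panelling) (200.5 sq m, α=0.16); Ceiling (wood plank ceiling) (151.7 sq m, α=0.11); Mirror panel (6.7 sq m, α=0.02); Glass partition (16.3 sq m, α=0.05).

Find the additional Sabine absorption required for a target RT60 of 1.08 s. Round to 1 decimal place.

A₁ = Σ Sᵢαᵢ = 151.7×0.03 + 200.5×0.16 + 151.7×0.11 + 6.7×0.02 + 16.3×0.05 = 54.267 sabins.
V = 667.392 m³. Required absorption A₂ = 0.161 × 667.392 / 1.08 = 99.491 sabins.
Additional absorption ΔA = 99.491 − 54.267 = 45.2 sabins.

45.2 sabins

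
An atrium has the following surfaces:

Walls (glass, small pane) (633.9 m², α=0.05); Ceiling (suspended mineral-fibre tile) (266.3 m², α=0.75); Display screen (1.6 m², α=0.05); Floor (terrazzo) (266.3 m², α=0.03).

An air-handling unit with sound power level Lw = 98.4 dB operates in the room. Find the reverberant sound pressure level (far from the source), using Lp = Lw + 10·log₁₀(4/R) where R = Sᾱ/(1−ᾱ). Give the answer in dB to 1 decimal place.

A = 239.489 sabins; S = 1168.1 m².
ᾱ = 239.489/1168.1 = 0.2050; R = Sᾱ/(1−ᾱ) = 239.489/(1−0.2050) = 301.244 m².
Lp = Lw + 10 log₁₀(4/R) = 98.4 -18.77 = 79.6 dB.

79.6 dB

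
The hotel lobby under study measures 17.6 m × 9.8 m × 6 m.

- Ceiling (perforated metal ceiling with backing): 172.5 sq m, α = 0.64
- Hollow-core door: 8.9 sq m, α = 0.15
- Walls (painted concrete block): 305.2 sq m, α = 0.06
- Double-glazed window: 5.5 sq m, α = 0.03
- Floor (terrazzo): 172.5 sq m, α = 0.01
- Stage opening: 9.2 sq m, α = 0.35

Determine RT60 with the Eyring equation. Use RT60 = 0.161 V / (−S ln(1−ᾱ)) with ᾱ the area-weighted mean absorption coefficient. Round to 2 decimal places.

S = Σ Sᵢ = 673.8 sq m.
Absorption A = 172.5×0.64 + 8.9×0.15 + 305.2×0.06 + 5.5×0.03 + 172.5×0.01 + 9.2×0.35 = 135.157 sabins.
Mean coefficient ᾱ = A/S = 0.2006.
−S·ln(1−ᾱ) = −673.8 × ln(1 − 0.2006) = 150.860.
V = 17.6 × 9.8 × 6 = 1034.88 m³.
RT60 = 0.161 × 1034.88 / 150.860 = 1.10 s.

1.10 seconds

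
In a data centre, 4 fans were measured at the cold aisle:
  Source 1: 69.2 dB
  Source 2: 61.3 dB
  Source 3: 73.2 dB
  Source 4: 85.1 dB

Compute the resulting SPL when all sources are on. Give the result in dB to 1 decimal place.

85.5 dB

Converting to relative power and adding: 10^(69.2/10) + 10^(61.3/10) + 10^(73.2/10) + 10^(85.1/10) = 3.542e+08.
L_total = 10·log₁₀(3.542e+08) = 85.5 dB.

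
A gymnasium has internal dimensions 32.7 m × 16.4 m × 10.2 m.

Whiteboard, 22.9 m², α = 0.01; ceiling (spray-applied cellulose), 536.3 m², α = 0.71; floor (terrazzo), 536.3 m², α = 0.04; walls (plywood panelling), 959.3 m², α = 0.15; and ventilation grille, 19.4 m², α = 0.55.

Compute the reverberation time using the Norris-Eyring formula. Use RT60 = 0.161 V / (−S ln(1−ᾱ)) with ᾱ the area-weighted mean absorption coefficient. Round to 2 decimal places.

1.36 seconds

S = Σ Sᵢ = 2074.2 m².
Absorption A = 22.9×0.01 + 536.3×0.71 + 536.3×0.04 + 959.3×0.15 + 19.4×0.55 = 557.019 sabins.
ᾱ = 557.019 / 2074.2 = 0.2685.
Eyring denominator: −S ln(1−ᾱ) = 648.515.
V = 32.7 × 16.4 × 10.2 = 5470.056 m³.
T = 0.161·V/[−S·ln(1−ᾱ)] = 0.161·5470.056/648.515 = 1.36 s.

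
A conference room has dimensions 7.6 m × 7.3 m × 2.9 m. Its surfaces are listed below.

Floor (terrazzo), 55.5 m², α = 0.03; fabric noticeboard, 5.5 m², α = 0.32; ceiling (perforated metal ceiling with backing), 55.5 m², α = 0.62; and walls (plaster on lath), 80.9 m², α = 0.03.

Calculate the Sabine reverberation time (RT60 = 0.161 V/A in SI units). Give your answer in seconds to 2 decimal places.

Equivalent absorption area: A = 55.5·0.03 + 5.5·0.32 + 55.5·0.62 + 80.9·0.03 = 40.262 m².
Room volume: 160.892 m³.
T = 0.161 V/A = 0.161·160.892/40.262 = 0.64 s.

0.64 s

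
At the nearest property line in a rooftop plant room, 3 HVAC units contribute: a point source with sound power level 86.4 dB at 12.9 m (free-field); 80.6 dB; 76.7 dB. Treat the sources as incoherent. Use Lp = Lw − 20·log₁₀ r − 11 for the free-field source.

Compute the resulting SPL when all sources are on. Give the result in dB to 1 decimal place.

82.1 dB

Source at 12.9 m: Lp = 86.4 − 20·log₁₀(12.9) − 11 = 53.2 dB.
Sum in the linear (power) domain: Σ 10^(Lᵢ/10) = 10^(53.2/10) + 10^(80.6/10) + 10^(76.7/10) = 1.618e+08.
L_total = 10·log₁₀(1.618e+08) = 82.1 dB.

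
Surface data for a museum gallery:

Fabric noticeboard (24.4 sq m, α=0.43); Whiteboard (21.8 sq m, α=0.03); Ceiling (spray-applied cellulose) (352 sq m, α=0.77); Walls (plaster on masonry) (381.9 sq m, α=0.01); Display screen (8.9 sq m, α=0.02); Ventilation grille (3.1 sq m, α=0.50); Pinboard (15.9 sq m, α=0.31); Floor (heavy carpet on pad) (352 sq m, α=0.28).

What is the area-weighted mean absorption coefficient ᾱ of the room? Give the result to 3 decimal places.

Total surface area S = 1160.0 sq m.
A = 24.4*0.43 + 21.8*0.03 + 352*0.77 + 381.9*0.01 + 8.9*0.02 + 3.1*0.50 + 15.9*0.31 + 352*0.28 = 391.222 sabins.
ᾱ = A/S = 0.337.

0.337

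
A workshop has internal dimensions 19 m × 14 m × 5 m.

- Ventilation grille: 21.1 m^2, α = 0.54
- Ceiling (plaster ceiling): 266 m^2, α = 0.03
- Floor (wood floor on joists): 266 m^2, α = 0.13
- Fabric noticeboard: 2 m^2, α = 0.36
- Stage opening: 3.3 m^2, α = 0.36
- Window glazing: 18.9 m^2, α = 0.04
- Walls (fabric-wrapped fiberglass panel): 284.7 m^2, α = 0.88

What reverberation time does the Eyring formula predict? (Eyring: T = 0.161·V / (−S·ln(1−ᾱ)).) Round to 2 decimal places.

S = Σ Sᵢ = 862.0 m^2.
Σ(Sᵢαᵢ) = 21.1·0.54 + 266·0.03 + 266·0.13 + 2·0.36 + 3.3·0.36 + 18.9·0.04 + 284.7·0.88 = 307.154.
Mean coefficient ᾱ = A/S = 0.3563.
−S·ln(1−ᾱ) = −862.0 × ln(1 − 0.3563) = 379.730.
V = 19 × 14 × 5 = 1330 m³.
RT60 = 0.161 × 1330 / 379.730 = 0.56 s.

0.56 s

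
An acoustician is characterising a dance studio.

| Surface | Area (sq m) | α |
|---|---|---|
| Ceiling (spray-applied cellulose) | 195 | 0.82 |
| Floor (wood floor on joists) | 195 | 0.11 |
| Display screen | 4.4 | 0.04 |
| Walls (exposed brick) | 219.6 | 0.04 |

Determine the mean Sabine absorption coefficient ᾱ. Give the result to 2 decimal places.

Total surface area S = 614.0 sq m.
Weighted sum Σ Sα = 190.310.
ᾱ = A/S = 0.31.

0.31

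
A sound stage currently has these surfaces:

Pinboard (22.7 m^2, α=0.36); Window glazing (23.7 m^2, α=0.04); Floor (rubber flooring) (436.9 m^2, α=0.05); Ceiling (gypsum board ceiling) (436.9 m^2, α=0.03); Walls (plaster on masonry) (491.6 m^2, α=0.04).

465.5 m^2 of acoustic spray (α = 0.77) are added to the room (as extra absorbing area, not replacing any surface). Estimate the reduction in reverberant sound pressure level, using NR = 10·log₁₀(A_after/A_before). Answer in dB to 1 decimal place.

Total absorption A_before = 22.7*0.36 + 23.7*0.04 + 436.9*0.05 + 436.9*0.03 + 491.6*0.04
  = 8.172 + 0.948 + 21.845 + 13.107 + 19.664 = 63.736 m^2 sabins.
Treatment contributes 465.5·0.77 = 358.435 sabins.
New total A_after = 422.171 sabins.
Reduction = 10 log₁₀(A_after/A_before) = 10 log₁₀(6.6237) = 8.2 dB.

8.2 dB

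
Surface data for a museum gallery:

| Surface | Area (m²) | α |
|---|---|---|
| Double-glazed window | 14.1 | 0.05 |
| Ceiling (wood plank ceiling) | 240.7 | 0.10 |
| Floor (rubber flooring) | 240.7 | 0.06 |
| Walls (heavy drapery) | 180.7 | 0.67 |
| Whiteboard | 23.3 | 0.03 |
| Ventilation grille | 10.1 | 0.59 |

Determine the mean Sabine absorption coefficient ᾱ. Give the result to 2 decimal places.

S = Σ Sᵢ = 14.1 + 240.7 + 240.7 + 180.7 + 23.3 + 10.1 = 709.6 m².
Weighted sum Σ Sα = 166.944.
ᾱ = A/S = 0.24.

0.24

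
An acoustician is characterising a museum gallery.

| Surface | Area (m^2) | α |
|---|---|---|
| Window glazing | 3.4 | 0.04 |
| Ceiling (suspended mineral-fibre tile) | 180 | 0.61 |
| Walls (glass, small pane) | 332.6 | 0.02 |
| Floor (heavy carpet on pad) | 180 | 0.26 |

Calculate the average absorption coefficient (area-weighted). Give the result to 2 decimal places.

S = Σ Sᵢ = 3.4 + 180 + 332.6 + 180 = 696.0 m^2.
A = 3.4·0.04 + 180·0.61 + 332.6·0.02 + 180·0.26 = 163.388 sabins.
ᾱ = A/S = 0.23.

0.23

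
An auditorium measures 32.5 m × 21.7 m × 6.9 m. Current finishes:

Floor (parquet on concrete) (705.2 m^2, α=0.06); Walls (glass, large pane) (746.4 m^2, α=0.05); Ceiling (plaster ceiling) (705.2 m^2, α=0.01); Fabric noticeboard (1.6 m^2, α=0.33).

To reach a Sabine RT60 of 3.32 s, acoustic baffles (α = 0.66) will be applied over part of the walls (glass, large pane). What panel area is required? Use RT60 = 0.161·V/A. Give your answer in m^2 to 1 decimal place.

Summing Sᵢαᵢ: 42.312 + 37.320 + 7.052 + 0.528 → A₁ = 87.212 sabins.
Required A₂ = 0.161·4866.225/3.32 = 235.983 sabins.
ΔA needed = 235.983 − 87.212 = 148.771 sabins.
Each m^2 of panel replacing the walls (glass, large pane) adds (0.66 − 0.05) = 0.61 sabins.
Panel area = 148.771 / 0.61 = 243.9 m^2.

243.9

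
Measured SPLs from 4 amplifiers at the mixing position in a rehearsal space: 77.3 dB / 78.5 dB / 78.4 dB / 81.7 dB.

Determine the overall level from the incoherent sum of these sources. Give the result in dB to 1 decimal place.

85.3 dB

Σ 10^(Lᵢ/10) = 3.416e+08.
Back to dB: 10·log₁₀ Σ = 85.3 dB.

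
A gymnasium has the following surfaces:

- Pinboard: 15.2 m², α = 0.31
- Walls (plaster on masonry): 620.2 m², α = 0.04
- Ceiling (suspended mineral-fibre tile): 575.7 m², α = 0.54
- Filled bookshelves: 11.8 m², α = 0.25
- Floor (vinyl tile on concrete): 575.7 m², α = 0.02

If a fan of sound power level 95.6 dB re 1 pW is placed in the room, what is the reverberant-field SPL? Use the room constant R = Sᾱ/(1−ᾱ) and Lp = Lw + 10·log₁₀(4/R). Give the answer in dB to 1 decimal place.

Σ(Sᵢαᵢ) = 15.2×0.31 + 620.2×0.04 + 575.7×0.54 + 11.8×0.25 + 575.7×0.02 = 354.862; total area S = 1798.6 m².
ᾱ = 354.862/1798.6 = 0.1973; R = Sᾱ/(1−ᾱ) = 354.862/(1−0.1973) = 442.085 m².
Lp = 95.6 + 10·log₁₀(4/442.085) = 95.6 + (-20.43) = 75.2 dB.

75.2 dB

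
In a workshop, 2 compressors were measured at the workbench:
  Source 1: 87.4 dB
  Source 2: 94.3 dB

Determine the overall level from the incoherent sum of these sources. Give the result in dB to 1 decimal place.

Sum in the linear (power) domain: Σ 10^(Lᵢ/10) = 10^(87.4/10) + 10^(94.3/10) = 3.241e+09.
Back to dB: 10·log₁₀ Σ = 95.1 dB.

95.1 dB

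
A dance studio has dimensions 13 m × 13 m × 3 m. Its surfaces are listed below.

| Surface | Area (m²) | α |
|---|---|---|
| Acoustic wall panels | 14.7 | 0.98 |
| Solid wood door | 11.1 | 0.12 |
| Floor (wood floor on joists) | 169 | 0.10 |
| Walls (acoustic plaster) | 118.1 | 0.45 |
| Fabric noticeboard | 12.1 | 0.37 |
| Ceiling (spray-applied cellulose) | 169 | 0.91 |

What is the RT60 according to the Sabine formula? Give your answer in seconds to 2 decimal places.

Summing Sᵢαᵢ: 14.406 + 1.332 + 16.900 + 53.145 + 4.477 + 153.790 → A = 244.050 sabins.
Room volume: 507 m³.
T = 0.161 V/A = 0.161·507/244.050 = 0.33 s.

0.33 sec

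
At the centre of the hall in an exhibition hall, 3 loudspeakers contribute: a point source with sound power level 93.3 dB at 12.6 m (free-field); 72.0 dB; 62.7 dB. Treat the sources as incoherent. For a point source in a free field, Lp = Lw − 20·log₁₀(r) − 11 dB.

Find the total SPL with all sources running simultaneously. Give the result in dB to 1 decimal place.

Source at 12.6 m: Lp = 93.3 − 20·log₁₀(12.6) − 11 = 60.3 dB.
Converting to relative power and adding: 10^(60.3/10) + 10^(72.0/10) + 10^(62.7/10) = 1.878e+07.
Back to dB: 10·log₁₀ Σ = 72.7 dB.

72.7 dB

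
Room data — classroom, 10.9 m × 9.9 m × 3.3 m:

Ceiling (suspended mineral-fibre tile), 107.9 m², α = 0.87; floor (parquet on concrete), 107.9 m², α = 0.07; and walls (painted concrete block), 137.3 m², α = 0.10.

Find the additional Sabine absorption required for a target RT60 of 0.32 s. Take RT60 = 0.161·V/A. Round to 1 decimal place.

64.0 sabins

Equivalent absorption area: A₁ = 107.9*0.87 + 107.9*0.07 + 137.3*0.10 = 115.156 m².
V = 356.103 m³. Required absorption A₂ = 0.161 × 356.103 / 0.32 = 179.164 sabins.
ΔA = A₂ − A₁ = 179.164 − 115.156 = 64.0 sabins.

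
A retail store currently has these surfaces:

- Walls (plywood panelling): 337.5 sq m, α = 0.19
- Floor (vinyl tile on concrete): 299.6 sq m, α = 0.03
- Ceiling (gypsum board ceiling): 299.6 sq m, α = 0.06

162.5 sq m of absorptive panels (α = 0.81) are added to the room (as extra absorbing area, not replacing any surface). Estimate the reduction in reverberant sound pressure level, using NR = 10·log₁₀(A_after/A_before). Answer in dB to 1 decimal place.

3.9 dB

Summing Sᵢαᵢ: 64.125 + 8.988 + 17.976 → A_before = 91.089 sabins.
Added absorption = 162.5 × 0.81 = 131.625 sabins.
A_after = 91.089 + 131.625 = 222.714 sabins.
Reduction = 10 log₁₀(A_after/A_before) = 10 log₁₀(2.4450) = 3.9 dB.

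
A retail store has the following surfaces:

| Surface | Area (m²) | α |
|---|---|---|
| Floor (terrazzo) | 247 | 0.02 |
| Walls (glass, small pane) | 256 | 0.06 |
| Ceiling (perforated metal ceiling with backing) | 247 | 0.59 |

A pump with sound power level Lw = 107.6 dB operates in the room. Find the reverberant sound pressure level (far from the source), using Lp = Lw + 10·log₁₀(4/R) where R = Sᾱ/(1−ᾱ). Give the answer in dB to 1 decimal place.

A = 166.030 sabins; S = 750.0 m².
ᾱ = 0.2214, so room constant R = A/(1−ᾱ) = 213.242 m².
Lp = 107.6 + 10·log₁₀(4/213.242) = 107.6 + (-17.27) = 90.3 dB.

90.3 dB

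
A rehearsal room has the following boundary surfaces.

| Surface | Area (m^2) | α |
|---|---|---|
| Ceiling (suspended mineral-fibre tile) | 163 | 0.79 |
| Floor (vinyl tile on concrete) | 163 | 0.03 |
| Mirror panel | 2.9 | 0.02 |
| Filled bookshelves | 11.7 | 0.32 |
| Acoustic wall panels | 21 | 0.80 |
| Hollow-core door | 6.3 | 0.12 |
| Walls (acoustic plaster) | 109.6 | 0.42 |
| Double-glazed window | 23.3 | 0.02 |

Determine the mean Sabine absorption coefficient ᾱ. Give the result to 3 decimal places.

S = Σ Sᵢ = 163 + 163 + 2.9 + 11.7 + 21 + 6.3 + 109.6 + 23.3 = 500.8 m^2.
A = 163×0.79 + 163×0.03 + 2.9×0.02 + 11.7×0.32 + 21×0.80 + 6.3×0.12 + 109.6×0.42 + 23.3×0.02 = 201.516 sabins.
ᾱ = A/S = 0.402.

0.402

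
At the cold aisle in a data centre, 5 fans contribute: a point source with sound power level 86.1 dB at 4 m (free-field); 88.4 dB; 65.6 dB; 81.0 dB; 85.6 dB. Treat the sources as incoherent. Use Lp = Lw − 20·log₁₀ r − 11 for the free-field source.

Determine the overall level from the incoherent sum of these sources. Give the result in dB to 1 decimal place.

Source at 4 m: Lp = 86.1 − 20·log₁₀(4) − 11 = 63.1 dB.
Sum in the linear (power) domain: Σ 10^(Lᵢ/10) = 10^(63.1/10) + 10^(88.4/10) + 10^(65.6/10) + 10^(81.0/10) + 10^(85.6/10) = 1.186e+09.
Back to dB: 10·log₁₀ Σ = 90.7 dB.

90.7 dB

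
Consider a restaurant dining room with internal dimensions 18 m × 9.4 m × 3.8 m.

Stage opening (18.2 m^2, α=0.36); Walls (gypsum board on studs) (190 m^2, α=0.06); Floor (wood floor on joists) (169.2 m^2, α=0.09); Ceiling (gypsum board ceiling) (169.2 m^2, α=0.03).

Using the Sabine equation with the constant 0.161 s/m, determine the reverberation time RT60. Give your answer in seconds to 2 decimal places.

Equivalent absorption area: A = 18.2*0.36 + 190*0.06 + 169.2*0.09 + 169.2*0.03 = 38.256 m^2.
V = 18·9.4·3.8 = 642.96 m³.
T = 0.161 V/A = 0.161·642.96/38.256 = 2.71 s.

2.71 seconds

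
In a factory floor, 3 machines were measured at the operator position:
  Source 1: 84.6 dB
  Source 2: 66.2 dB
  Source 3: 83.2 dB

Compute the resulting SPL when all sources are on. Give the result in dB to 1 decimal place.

87.0 dB

Converting to relative power and adding: 10^(84.6/10) + 10^(66.2/10) + 10^(83.2/10) = 5.015e+08.
L_total = 10·log₁₀(5.015e+08) = 87.0 dB.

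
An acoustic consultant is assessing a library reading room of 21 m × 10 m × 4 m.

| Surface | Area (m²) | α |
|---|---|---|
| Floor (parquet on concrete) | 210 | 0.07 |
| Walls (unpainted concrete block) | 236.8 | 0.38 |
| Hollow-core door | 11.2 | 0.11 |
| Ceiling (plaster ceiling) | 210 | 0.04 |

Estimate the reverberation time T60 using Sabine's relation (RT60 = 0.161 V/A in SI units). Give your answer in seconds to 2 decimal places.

Total absorption A = 210·0.07 + 236.8·0.38 + 11.2·0.11 + 210·0.04
  = 14.700 + 89.984 + 1.232 + 8.400 = 114.316 m² sabins.
V = 21·10·4 = 840 m³.
T = 0.161 V/A = 0.161·840/114.316 = 1.18 s.

1.18 s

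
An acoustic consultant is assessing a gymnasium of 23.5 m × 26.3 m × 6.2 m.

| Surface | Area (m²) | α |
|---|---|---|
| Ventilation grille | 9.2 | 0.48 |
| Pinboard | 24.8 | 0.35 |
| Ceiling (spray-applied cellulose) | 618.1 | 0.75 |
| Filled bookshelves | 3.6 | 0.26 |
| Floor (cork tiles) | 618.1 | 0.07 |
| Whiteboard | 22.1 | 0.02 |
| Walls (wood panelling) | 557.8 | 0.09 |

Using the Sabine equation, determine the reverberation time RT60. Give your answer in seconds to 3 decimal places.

1.079 sec

A = Σ Sᵢαᵢ = 9.2·0.48 + 24.8·0.35 + 618.1·0.75 + 3.6·0.26 + 618.1·0.07 + 22.1·0.02 + 557.8·0.09 = 571.518 sabins.
Volume V = 23.5 × 26.3 × 6.2 = 3831.91 m³.
RT60 = 0.161 · V / A = 0.161 × 3831.91 / 571.518 = 1.079 s.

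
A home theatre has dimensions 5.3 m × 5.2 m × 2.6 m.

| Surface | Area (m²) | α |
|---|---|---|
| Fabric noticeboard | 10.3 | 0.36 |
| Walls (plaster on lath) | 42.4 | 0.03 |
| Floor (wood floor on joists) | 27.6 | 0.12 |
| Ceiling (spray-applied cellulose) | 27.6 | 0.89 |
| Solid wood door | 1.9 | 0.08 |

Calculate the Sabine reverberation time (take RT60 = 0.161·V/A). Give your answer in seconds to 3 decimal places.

0.350 seconds

Summing Sᵢαᵢ: 3.708 + 1.272 + 3.312 + 24.564 + 0.152 → A = 33.008 sabins.
Volume V = 5.3 × 5.2 × 2.6 = 71.656 m³.
T = 0.161 V/A = 0.161·71.656/33.008 = 0.350 s.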